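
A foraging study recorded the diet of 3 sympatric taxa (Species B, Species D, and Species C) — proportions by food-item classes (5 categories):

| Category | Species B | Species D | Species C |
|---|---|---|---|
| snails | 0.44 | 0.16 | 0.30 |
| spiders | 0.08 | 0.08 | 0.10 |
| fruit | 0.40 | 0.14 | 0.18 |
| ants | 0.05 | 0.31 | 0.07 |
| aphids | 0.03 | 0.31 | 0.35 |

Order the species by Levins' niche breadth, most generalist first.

Species D > Species C > Species B

Σp_Bᵢ² = 0.44² + 0.08² + 0.40² + 0.05² + 0.03² = 0.1936 + 0.0064 + 0.1600 + 0.0025 + 0.0009 = 0.3634
B_B = 1 / 0.3634 = 2.7518
Σp_Dᵢ² = 0.16² + 0.08² + 0.14² + 0.31² + 0.31² = 0.0256 + 0.0064 + 0.0196 + 0.0961 + 0.0961 = 0.2438
B_D = 1 / 0.2438 = 4.1017
Σp_Cᵢ² = 0.30² + 0.10² + 0.18² + 0.07² + 0.35² = 0.0900 + 0.0100 + 0.0324 + 0.0049 + 0.1225 = 0.2598
B_C = 1 / 0.2598 = 3.8491
Ranking by B (broadest → narrowest): Species D (4.10) > Species C (3.85) > Species B (2.75)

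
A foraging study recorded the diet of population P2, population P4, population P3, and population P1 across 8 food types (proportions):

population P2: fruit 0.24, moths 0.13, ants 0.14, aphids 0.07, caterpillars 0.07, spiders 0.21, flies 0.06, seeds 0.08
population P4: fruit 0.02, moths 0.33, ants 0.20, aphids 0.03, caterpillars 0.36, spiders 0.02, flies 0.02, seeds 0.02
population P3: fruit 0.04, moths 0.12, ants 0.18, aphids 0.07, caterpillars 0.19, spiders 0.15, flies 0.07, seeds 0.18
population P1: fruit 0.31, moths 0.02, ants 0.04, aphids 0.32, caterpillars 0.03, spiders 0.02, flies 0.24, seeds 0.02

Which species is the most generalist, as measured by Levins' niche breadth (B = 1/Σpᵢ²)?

population P3

Σp_P2ᵢ² = 0.24² + 0.13² + 0.14² + 0.07² + 0.07² + 0.21² + 0.06² + 0.08² = 0.0576 + 0.0169 + 0.0196 + 0.0049 + 0.0049 + 0.0441 + 0.0036 + 0.0064 = 0.1580
B_P2 = 1 / 0.1580 = 6.3291
Σp_P4ᵢ² = 0.02² + 0.33² + 0.20² + 0.03² + 0.36² + 0.02² + 0.02² + 0.02² = 0.0004 + 0.1089 + 0.0400 + 0.0009 + 0.1296 + 0.0004 + 0.0004 + 0.0004 = 0.2810
B_P4 = 1 / 0.2810 = 3.5587
Σp_P3ᵢ² = 0.04² + 0.12² + 0.18² + 0.07² + 0.19² + 0.15² + 0.07² + 0.18² = 0.0016 + 0.0144 + 0.0324 + 0.0049 + 0.0361 + 0.0225 + 0.0049 + 0.0324 = 0.1492
B_P3 = 1 / 0.1492 = 6.7024
Σp_P1ᵢ² = 0.31² + 0.02² + 0.04² + 0.32² + 0.03² + 0.02² + 0.24² + 0.02² = 0.0961 + 0.0004 + 0.0016 + 0.1024 + 0.0009 + 0.0004 + 0.0576 + 0.0004 = 0.2598
B_P1 = 1 / 0.2598 = 3.8491
Highest B → broadest niche (most generalist): population P3 (B = 6.70).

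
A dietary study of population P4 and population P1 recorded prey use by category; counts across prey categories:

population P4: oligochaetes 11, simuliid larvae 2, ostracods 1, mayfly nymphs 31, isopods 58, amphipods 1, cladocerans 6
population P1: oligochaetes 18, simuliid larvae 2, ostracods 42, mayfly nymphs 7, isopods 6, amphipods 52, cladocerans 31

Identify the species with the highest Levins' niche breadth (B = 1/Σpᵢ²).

Proportions for population P4 (n=110): 11/110=0.1000, 2/110=0.0182, 1/110=0.0091, 31/110=0.2818, 58/110=0.5273, 1/110=0.0091, 6/110=0.0545
Proportions for population P1 (n=158): 18/158=0.1139, 2/158=0.0127, 42/158=0.2658, 7/158=0.0443, 6/158=0.0380, 52/158=0.3291, 31/158=0.1962
Σp_P4ᵢ² = 0.1000² + 0.0182² + 0.0091² + 0.2818² + 0.5273² + 0.0091² + 0.0545² = 0.010000 + 0.000331 + 0.000083 + 0.079411 + 0.278045 + 0.000083 + 0.002970 = 0.370923
B_P4 = 1 / 0.370923 = 2.6960
Σp_P1ᵢ² = 0.1139² + 0.0127² + 0.2658² + 0.0443² + 0.0380² + 0.3291² + 0.1962² = 0.012973 + 0.000161 + 0.070650 + 0.001962 + 0.001444 + 0.108307 + 0.038494 = 0.233991
B_P1 = 1 / 0.233991 = 4.2737
Highest B → broadest niche (most generalist): population P1 (B = 4.27).

population P1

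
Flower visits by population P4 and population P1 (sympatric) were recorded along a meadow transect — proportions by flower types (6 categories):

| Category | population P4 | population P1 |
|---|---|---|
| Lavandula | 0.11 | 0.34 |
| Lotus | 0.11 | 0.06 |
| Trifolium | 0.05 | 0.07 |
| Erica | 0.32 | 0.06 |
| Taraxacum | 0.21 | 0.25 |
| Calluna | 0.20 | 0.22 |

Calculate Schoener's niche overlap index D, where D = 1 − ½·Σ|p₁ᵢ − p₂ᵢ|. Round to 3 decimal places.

Σ|p₁ᵢ − p₂ᵢ| = 0.23 + 0.05 + 0.02 + 0.26 + 0.04 + 0.02 = 0.62
D = 1 − ½ × 0.62 = 1 − 0.310 = 0.69000

0.690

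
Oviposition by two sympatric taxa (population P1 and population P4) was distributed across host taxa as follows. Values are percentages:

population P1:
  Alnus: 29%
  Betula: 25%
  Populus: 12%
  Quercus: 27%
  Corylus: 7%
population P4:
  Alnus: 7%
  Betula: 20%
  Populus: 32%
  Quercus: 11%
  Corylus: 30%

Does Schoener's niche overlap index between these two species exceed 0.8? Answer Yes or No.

No

Convert percentages to proportions (divide by 100).
Σ|p₁ᵢ − p₂ᵢ| = 0.22 + 0.05 + 0.20 + 0.16 + 0.23 = 0.86
D = 1 − ½ × 0.86 = 1 − 0.430 = 0.5700
D = 0.5700 < 0.8 → No.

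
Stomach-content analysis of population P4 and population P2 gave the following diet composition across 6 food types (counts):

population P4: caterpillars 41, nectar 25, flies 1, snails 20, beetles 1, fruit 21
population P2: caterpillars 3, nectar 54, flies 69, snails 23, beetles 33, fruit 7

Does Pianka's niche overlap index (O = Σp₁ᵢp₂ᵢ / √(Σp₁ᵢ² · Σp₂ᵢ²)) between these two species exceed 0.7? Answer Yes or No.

Proportions for population P4 (n=109): 41/109=0.3761, 25/109=0.2294, 1/109=0.0092, 20/109=0.1835, 1/109=0.0092, 21/109=0.1927
Proportions for population P2 (n=189): 3/189=0.0159, 54/189=0.2857, 69/189=0.3651, 23/189=0.1217, 33/189=0.1746, 7/189=0.0370
Σ p₁ᵢp₂ᵢ = 0.005980 + 0.065540 + 0.003359 + 0.022332 + 0.001606 + 0.007130 = 0.105947
Σp_1ᵢ² = 0.3761² + 0.2294² + 0.0092² + 0.1835² + 0.0092² + 0.1927² = 0.141451 + 0.052624 + 0.000085 + 0.033672 + 0.000085 + 0.037133 = 0.265050
Σp_2ᵢ² = 0.0159² + 0.2857² + 0.3651² + 0.1217² + 0.1746² + 0.0370² = 0.000253 + 0.081624 + 0.133298 + 0.014811 + 0.030485 + 0.001369 = 0.261840
O = 0.105947 / √(0.265050 × 0.261840) = 0.105947 / 0.2634401 = 0.4022
O = 0.4022 < 0.7 → No.

No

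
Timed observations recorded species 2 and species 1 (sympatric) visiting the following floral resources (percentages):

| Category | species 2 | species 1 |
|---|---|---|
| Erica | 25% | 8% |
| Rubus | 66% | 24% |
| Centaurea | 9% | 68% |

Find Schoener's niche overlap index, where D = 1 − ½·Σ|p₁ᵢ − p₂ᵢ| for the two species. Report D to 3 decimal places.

Convert percentages to proportions (divide by 100).
Σ|p₁ᵢ − p₂ᵢ| = 0.17 + 0.42 + 0.59 = 1.18
D = 1 − ½ × 1.18 = 1 − 0.590 = 0.41000

0.410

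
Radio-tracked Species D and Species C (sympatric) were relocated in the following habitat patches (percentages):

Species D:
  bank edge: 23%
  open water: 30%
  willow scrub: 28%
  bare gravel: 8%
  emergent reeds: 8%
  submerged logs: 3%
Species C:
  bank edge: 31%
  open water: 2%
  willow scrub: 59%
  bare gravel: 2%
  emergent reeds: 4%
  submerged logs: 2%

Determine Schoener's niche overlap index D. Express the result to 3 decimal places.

0.610

Convert percentages to proportions (divide by 100).
Σ|p₁ᵢ − p₂ᵢ| = 0.08 + 0.28 + 0.31 + 0.06 + 0.04 + 0.01 = 0.78
D = 1 − ½ × 0.78 = 1 − 0.390 = 0.61000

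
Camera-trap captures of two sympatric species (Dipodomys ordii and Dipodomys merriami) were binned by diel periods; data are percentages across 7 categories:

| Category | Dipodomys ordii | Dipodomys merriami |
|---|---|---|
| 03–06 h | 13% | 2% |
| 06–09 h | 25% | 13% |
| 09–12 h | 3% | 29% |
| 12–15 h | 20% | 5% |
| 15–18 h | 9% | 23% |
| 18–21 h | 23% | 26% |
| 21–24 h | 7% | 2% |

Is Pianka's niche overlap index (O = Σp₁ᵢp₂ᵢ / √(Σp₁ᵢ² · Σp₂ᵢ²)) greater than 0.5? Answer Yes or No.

Convert percentages to proportions (divide by 100).
Σ p₁ᵢp₂ᵢ = 0.0026 + 0.0325 + 0.0087 + 0.0100 + 0.0207 + 0.0598 + 0.0014 = 0.1357
Σp_1ᵢ² = 0.13² + 0.25² + 0.03² + 0.20² + 0.09² + 0.23² + 0.07² = 0.0169 + 0.0625 + 0.0009 + 0.0400 + 0.0081 + 0.0529 + 0.0049 = 0.1862
Σp_2ᵢ² = 0.02² + 0.13² + 0.29² + 0.05² + 0.23² + 0.26² + 0.02² = 0.0004 + 0.0169 + 0.0841 + 0.0025 + 0.0529 + 0.0676 + 0.0004 = 0.2248
O = 0.1357 / √(0.1862 × 0.2248) = 0.1357 / 0.20459 = 0.6633
O = 0.6633 > 0.5 → Yes.

Yes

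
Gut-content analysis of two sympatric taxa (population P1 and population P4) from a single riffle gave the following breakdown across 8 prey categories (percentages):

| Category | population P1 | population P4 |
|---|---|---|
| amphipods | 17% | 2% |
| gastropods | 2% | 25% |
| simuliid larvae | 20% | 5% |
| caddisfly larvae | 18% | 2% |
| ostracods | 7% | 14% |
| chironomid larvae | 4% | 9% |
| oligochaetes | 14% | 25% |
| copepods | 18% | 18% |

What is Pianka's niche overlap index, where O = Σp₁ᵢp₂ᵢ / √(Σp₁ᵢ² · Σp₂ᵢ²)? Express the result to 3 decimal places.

Convert percentages to proportions (divide by 100).
Σ p₁ᵢp₂ᵢ = 0.0034 + 0.0050 + 0.0100 + 0.0036 + 0.0098 + 0.0036 + 0.0350 + 0.0324 = 0.1028
Σp_1ᵢ² = 0.17² + 0.02² + 0.20² + 0.18² + 0.07² + 0.04² + 0.14² + 0.18² = 0.0289 + 0.0004 + 0.0400 + 0.0324 + 0.0049 + 0.0016 + 0.0196 + 0.0324 = 0.1602
Σp_2ᵢ² = 0.02² + 0.25² + 0.05² + 0.02² + 0.14² + 0.09² + 0.25² + 0.18² = 0.0004 + 0.0625 + 0.0025 + 0.0004 + 0.0196 + 0.0081 + 0.0625 + 0.0324 = 0.1884
O = 0.1028 / √(0.1602 × 0.1884) = 0.1028 / 0.173729 = 0.59173

0.592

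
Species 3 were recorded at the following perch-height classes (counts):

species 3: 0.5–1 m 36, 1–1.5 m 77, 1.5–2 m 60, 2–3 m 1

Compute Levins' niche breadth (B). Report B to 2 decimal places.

2.80

Proportions for species 3 (n=174): 36/174=0.2069, 77/174=0.4425, 60/174=0.3448, 1/174=0.0057
Σpᵢ² = 0.2069² + 0.4425² + 0.3448² + 0.0057² = 0.042808 + 0.195806 + 0.118887 + 0.000032 = 0.357533
B = 1 / 0.357533 = 2.7969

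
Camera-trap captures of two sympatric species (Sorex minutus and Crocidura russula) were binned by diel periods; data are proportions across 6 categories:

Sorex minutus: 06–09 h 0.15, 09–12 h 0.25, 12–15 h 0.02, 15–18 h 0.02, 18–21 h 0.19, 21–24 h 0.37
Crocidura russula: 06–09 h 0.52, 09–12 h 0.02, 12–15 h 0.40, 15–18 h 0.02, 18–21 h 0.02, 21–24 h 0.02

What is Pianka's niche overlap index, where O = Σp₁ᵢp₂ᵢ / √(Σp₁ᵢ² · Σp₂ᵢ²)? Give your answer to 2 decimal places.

Σ p₁ᵢp₂ᵢ = 0.0780 + 0.0050 + 0.0080 + 0.0004 + 0.0038 + 0.0074 = 0.1026
Σp_1ᵢ² = 0.15² + 0.25² + 0.02² + 0.02² + 0.19² + 0.37² = 0.0225 + 0.0625 + 0.0004 + 0.0004 + 0.0361 + 0.1369 = 0.2588
Σp_2ᵢ² = 0.52² + 0.02² + 0.40² + 0.02² + 0.02² + 0.02² = 0.2704 + 0.0004 + 0.1600 + 0.0004 + 0.0004 + 0.0004 = 0.4320
O = 0.1026 / √(0.2588 × 0.4320) = 0.1026 / 0.33437 = 0.3068

0.31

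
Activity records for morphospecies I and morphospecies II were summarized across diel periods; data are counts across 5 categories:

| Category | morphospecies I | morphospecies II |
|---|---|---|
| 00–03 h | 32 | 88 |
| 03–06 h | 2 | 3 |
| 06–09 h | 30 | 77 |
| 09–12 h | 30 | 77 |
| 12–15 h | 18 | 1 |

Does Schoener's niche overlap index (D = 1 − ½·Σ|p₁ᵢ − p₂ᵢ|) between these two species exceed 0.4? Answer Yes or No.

Proportions for morphospecies I (n=112): 32/112=0.2857, 2/112=0.0179, 30/112=0.2679, 30/112=0.2679, 18/112=0.1607
Proportions for morphospecies II (n=246): 88/246=0.3577, 3/246=0.0122, 77/246=0.3130, 77/246=0.3130, 1/246=0.0041
Σ|p₁ᵢ − p₂ᵢ| = 0.0720 + 0.0057 + 0.0451 + 0.0451 + 0.1566 = 0.3245
D = 1 − ½ × 0.3245 = 1 − 0.16225 = 0.83775
D = 0.83775 > 0.4 → Yes.

Yes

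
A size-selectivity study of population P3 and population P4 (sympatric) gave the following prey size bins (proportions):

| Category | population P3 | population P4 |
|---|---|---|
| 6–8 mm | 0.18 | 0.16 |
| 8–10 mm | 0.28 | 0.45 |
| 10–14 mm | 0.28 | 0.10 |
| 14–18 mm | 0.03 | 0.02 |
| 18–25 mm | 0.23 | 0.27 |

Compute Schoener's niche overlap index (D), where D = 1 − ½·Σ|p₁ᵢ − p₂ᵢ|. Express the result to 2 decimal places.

Σ|p₁ᵢ − p₂ᵢ| = 0.02 + 0.17 + 0.18 + 0.01 + 0.04 = 0.42
D = 1 − ½ × 0.42 = 1 − 0.210 = 0.7900

0.79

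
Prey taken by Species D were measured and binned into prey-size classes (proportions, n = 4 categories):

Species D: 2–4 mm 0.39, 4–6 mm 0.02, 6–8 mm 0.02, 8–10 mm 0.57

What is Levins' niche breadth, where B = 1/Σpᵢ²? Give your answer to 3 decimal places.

Σpᵢ² = 0.39² + 0.02² + 0.02² + 0.57² = 0.1521 + 0.0004 + 0.0004 + 0.3249 = 0.4778
B = 1 / 0.4778 = 2.09293

2.093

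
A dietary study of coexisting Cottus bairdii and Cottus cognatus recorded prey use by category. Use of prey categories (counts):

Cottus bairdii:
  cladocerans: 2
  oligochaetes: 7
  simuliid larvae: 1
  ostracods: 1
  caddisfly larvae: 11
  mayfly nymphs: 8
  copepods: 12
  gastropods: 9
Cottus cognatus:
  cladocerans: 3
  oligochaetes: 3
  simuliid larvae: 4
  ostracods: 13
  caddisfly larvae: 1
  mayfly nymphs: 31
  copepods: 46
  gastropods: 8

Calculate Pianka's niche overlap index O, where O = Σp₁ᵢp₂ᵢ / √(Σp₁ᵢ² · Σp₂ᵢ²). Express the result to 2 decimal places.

Proportions for Cottus bairdii (n=51): 2/51=0.0392, 7/51=0.1373, 1/51=0.0196, 1/51=0.0196, 11/51=0.2157, 8/51=0.1569, 12/51=0.2353, 9/51=0.1765
Proportions for Cottus cognatus (n=109): 3/109=0.0275, 3/109=0.0275, 4/109=0.0367, 13/109=0.1193, 1/109=0.0092, 31/109=0.2844, 46/109=0.4220, 8/109=0.0734
Σ p₁ᵢp₂ᵢ = 0.001078 + 0.003776 + 0.000719 + 0.002338 + 0.001984 + 0.044622 + 0.099297 + 0.012955 = 0.166769
Σp_1ᵢ² = 0.0392² + 0.1373² + 0.0196² + 0.0196² + 0.2157² + 0.1569² + 0.2353² + 0.1765² = 0.001537 + 0.018851 + 0.000384 + 0.000384 + 0.046526 + 0.024618 + 0.055366 + 0.031152 = 0.178818
Σp_2ᵢ² = 0.0275² + 0.0275² + 0.0367² + 0.1193² + 0.0092² + 0.2844² + 0.4220² + 0.0734² = 0.000756 + 0.000756 + 0.001347 + 0.014232 + 0.000085 + 0.080883 + 0.178084 + 0.005388 = 0.281531
O = 0.166769 / √(0.178818 × 0.281531) = 0.166769 / 0.2243720 = 0.7433

0.74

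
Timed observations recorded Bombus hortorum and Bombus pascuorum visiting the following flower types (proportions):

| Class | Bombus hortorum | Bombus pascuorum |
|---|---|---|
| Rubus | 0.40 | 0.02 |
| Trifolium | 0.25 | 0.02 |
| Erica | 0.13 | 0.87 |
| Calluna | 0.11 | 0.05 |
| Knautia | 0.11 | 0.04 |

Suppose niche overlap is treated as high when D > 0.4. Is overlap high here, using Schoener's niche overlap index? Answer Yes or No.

Σ|p₁ᵢ − p₂ᵢ| = 0.38 + 0.23 + 0.74 + 0.06 + 0.07 = 1.48
D = 1 − ½ × 1.48 = 1 − 0.740 = 0.2600
D = 0.2600 < 0.4 → No.

No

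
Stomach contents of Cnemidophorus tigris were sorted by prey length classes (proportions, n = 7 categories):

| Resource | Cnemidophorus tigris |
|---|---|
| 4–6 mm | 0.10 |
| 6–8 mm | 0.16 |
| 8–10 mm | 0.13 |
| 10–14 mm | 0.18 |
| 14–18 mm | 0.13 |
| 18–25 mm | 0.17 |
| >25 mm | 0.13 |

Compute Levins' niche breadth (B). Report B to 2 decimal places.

Σpᵢ² = 0.10² + 0.16² + 0.13² + 0.18² + 0.13² + 0.17² + 0.13² = 0.0100 + 0.0256 + 0.0169 + 0.0324 + 0.0169 + 0.0289 + 0.0169 = 0.1476
B = 1 / 0.1476 = 6.7751

6.78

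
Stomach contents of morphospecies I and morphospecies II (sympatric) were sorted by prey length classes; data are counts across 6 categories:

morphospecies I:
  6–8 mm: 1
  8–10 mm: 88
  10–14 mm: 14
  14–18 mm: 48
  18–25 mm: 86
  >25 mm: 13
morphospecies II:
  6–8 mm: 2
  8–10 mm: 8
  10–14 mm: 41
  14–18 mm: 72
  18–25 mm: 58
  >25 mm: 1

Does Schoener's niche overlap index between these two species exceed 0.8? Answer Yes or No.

No

Proportions for morphospecies I (n=250): 1/250=0.0040, 88/250=0.3520, 14/250=0.0560, 48/250=0.1920, 86/250=0.3440, 13/250=0.0520
Proportions for morphospecies II (n=182): 2/182=0.0110, 8/182=0.0440, 41/182=0.2253, 72/182=0.3956, 58/182=0.3187, 1/182=0.0055
Σ|p₁ᵢ − p₂ᵢ| = 0.0070 + 0.3080 + 0.1693 + 0.2036 + 0.0253 + 0.0465 = 0.7597
D = 1 − ½ × 0.7597 = 1 − 0.37985 = 0.62015
D = 0.62015 < 0.8 → No.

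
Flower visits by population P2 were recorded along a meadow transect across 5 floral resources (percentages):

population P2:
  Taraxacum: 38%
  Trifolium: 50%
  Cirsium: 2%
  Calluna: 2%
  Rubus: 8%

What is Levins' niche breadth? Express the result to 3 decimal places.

2.490

Convert percentages to proportions (divide by 100).
Σpᵢ² = 0.38² + 0.50² + 0.02² + 0.02² + 0.08² = 0.1444 + 0.2500 + 0.0004 + 0.0004 + 0.0064 = 0.4016
B = 1 / 0.4016 = 2.49004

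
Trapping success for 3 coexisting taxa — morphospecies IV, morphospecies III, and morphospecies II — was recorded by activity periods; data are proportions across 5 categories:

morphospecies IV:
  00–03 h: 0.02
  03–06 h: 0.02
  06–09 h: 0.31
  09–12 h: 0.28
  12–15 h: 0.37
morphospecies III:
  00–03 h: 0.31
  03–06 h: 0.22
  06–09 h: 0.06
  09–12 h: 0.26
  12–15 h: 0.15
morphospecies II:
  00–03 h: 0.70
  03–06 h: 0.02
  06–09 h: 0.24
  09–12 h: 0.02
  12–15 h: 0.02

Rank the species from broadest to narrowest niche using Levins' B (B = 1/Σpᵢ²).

Σp_IVᵢ² = 0.02² + 0.02² + 0.31² + 0.28² + 0.37² = 0.0004 + 0.0004 + 0.0961 + 0.0784 + 0.1369 = 0.3122
B_IV = 1 / 0.3122 = 3.2031
Σp_IIIᵢ² = 0.31² + 0.22² + 0.06² + 0.26² + 0.15² = 0.0961 + 0.0484 + 0.0036 + 0.0676 + 0.0225 = 0.2382
B_III = 1 / 0.2382 = 4.1982
Σp_IIᵢ² = 0.70² + 0.02² + 0.24² + 0.02² + 0.02² = 0.4900 + 0.0004 + 0.0576 + 0.0004 + 0.0004 = 0.5488
B_II = 1 / 0.5488 = 1.8222
Ranking by B (broadest → narrowest): morphospecies III (4.20) > morphospecies IV (3.20) > morphospecies II (1.82)

morphospecies III > morphospecies IV > morphospecies II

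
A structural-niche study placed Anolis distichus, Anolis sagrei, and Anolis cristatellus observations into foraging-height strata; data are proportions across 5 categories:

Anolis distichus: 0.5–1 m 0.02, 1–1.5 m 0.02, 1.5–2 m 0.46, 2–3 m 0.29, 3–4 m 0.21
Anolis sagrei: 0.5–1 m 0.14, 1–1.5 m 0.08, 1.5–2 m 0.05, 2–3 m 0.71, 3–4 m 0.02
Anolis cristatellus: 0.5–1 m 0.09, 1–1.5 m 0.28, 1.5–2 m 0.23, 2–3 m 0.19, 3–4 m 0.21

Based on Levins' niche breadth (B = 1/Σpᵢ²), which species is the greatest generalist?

Σp_distᵢ² = 0.02² + 0.02² + 0.46² + 0.29² + 0.21² = 0.0004 + 0.0004 + 0.2116 + 0.0841 + 0.0441 = 0.3406
B_dist = 1 / 0.3406 = 2.9360
Σp_sagrᵢ² = 0.14² + 0.08² + 0.05² + 0.71² + 0.02² = 0.0196 + 0.0064 + 0.0025 + 0.5041 + 0.0004 = 0.5330
B_sagr = 1 / 0.5330 = 1.8762
Σp_crisᵢ² = 0.09² + 0.28² + 0.23² + 0.19² + 0.21² = 0.0081 + 0.0784 + 0.0529 + 0.0361 + 0.0441 = 0.2196
B_cris = 1 / 0.2196 = 4.5537
Highest B → broadest niche (most generalist): Anolis cristatellus (B = 4.55).

Anolis cristatellus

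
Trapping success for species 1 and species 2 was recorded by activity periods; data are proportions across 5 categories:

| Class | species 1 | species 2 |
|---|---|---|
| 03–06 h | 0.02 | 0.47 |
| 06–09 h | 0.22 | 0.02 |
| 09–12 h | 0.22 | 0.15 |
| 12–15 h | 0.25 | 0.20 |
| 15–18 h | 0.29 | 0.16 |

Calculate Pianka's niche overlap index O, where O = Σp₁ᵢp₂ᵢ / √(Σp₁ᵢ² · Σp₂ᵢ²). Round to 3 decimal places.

Σ p₁ᵢp₂ᵢ = 0.0094 + 0.0044 + 0.0330 + 0.0500 + 0.0464 = 0.1432
Σp_1ᵢ² = 0.02² + 0.22² + 0.22² + 0.25² + 0.29² = 0.0004 + 0.0484 + 0.0484 + 0.0625 + 0.0841 = 0.2438
Σp_2ᵢ² = 0.47² + 0.02² + 0.15² + 0.20² + 0.16² = 0.2209 + 0.0004 + 0.0225 + 0.0400 + 0.0256 = 0.3094
O = 0.1432 / √(0.2438 × 0.3094) = 0.1432 / 0.274648 = 0.52139

0.521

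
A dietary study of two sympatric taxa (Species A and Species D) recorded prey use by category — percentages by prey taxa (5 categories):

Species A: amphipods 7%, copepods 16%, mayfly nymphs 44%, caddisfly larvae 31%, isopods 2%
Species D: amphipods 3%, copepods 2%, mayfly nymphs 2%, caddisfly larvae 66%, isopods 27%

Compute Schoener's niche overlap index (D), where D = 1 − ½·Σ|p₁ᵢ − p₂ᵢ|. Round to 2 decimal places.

Convert percentages to proportions (divide by 100).
Σ|p₁ᵢ − p₂ᵢ| = 0.04 + 0.14 + 0.42 + 0.35 + 0.25 = 1.20
D = 1 − ½ × 1.20 = 1 − 0.600 = 0.4000

0.40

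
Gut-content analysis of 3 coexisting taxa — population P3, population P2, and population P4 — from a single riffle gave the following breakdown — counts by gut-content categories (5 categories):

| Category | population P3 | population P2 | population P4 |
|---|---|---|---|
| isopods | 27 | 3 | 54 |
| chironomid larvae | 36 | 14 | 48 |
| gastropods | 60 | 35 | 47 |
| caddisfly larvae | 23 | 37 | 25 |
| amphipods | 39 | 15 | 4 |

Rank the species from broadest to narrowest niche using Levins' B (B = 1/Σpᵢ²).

population P3 > population P4 > population P2

Proportions for population P3 (n=185): 27/185=0.1459, 36/185=0.1946, 60/185=0.3243, 23/185=0.1243, 39/185=0.2108
Proportions for population P2 (n=104): 3/104=0.0288, 14/104=0.1346, 35/104=0.3365, 37/104=0.3558, 15/104=0.1442
Proportions for population P4 (n=178): 54/178=0.3034, 48/178=0.2697, 47/178=0.2640, 25/178=0.1404, 4/178=0.0225
Σp_P3ᵢ² = 0.1459² + 0.1946² + 0.3243² + 0.1243² + 0.2108² = 0.021287 + 0.037869 + 0.105170 + 0.015450 + 0.044437 = 0.224213
B_P3 = 1 / 0.224213 = 4.4600
Σp_P2ᵢ² = 0.0288² + 0.1346² + 0.3365² + 0.3558² + 0.1442² = 0.000829 + 0.018117 + 0.113232 + 0.126594 + 0.020794 = 0.279566
B_P2 = 1 / 0.279566 = 3.5770
Σp_P4ᵢ² = 0.3034² + 0.2697² + 0.2640² + 0.1404² + 0.0225² = 0.092052 + 0.072738 + 0.069696 + 0.019712 + 0.000506 = 0.254704
B_P4 = 1 / 0.254704 = 3.9261
Ranking by B (broadest → narrowest): population P3 (4.46) > population P4 (3.93) > population P2 (3.58)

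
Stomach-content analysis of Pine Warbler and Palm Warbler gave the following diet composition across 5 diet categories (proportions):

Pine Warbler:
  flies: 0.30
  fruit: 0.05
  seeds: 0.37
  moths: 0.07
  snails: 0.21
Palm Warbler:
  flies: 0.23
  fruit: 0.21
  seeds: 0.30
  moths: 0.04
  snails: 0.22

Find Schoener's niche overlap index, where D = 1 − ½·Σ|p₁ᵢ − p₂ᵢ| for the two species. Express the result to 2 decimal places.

0.83

Σ|p₁ᵢ − p₂ᵢ| = 0.07 + 0.16 + 0.07 + 0.03 + 0.01 = 0.34
D = 1 − ½ × 0.34 = 1 − 0.170 = 0.8300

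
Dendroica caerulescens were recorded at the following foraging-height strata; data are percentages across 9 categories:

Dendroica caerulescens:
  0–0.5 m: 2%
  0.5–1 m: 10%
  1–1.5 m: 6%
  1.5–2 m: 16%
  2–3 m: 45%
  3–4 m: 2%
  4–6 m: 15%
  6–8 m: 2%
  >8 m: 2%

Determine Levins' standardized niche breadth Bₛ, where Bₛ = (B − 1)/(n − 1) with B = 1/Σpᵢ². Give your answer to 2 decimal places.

Convert percentages to proportions (divide by 100).
Σpᵢ² = 0.02² + 0.10² + 0.06² + 0.16² + 0.45² + 0.02² + 0.15² + 0.02² + 0.02² = 0.0004 + 0.0100 + 0.0036 + 0.0256 + 0.2025 + 0.0004 + 0.0225 + 0.0004 + 0.0004 = 0.2658
B = 1 / 0.2658 = 3.7622
Bₛ = (B − 1)/(n − 1) = (3.7622 − 1)/(9 − 1) = 2.7622/8 = 0.3453

0.35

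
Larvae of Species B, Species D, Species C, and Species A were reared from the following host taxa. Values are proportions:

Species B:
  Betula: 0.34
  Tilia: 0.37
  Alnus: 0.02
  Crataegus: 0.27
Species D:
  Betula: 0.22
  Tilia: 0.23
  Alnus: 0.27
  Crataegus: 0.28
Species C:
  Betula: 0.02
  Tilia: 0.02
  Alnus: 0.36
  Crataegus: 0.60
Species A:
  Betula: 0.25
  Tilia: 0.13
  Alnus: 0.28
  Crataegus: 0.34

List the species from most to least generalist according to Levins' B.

Species D > Species A > Species B > Species C

Σp_Bᵢ² = 0.34² + 0.37² + 0.02² + 0.27² = 0.1156 + 0.1369 + 0.0004 + 0.0729 = 0.3258
B_B = 1 / 0.3258 = 3.0694
Σp_Dᵢ² = 0.22² + 0.23² + 0.27² + 0.28² = 0.0484 + 0.0529 + 0.0729 + 0.0784 = 0.2526
B_D = 1 / 0.2526 = 3.9588
Σp_Cᵢ² = 0.02² + 0.02² + 0.36² + 0.60² = 0.0004 + 0.0004 + 0.1296 + 0.3600 = 0.4904
B_C = 1 / 0.4904 = 2.0392
Σp_Aᵢ² = 0.25² + 0.13² + 0.28² + 0.34² = 0.0625 + 0.0169 + 0.0784 + 0.1156 = 0.2734
B_A = 1 / 0.2734 = 3.6576
Ranking by B (broadest → narrowest): Species D (3.96) > Species A (3.66) > Species B (3.07) > Species C (2.04)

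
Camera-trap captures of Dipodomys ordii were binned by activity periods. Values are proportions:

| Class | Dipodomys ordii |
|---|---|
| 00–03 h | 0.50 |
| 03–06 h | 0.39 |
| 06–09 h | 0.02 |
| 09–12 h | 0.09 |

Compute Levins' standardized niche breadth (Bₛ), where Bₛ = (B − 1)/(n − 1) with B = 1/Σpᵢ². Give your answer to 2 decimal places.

Σpᵢ² = 0.50² + 0.39² + 0.02² + 0.09² = 0.2500 + 0.1521 + 0.0004 + 0.0081 = 0.4106
B = 1 / 0.4106 = 2.4355
Bₛ = (B − 1)/(n − 1) = (2.4355 − 1)/(4 − 1) = 1.4355/3 = 0.4785

0.48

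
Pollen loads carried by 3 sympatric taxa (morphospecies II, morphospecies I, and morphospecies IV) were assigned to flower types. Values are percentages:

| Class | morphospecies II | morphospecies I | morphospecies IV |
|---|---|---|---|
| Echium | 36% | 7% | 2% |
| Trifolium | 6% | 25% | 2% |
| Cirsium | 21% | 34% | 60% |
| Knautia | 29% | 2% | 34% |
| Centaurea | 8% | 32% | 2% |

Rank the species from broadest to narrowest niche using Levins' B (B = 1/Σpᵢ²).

morphospecies II > morphospecies I > morphospecies IV

Convert percentages to proportions (divide by 100).
Σp_IIᵢ² = 0.36² + 0.06² + 0.21² + 0.29² + 0.08² = 0.1296 + 0.0036 + 0.0441 + 0.0841 + 0.0064 = 0.2678
B_II = 1 / 0.2678 = 3.7341
Σp_Iᵢ² = 0.07² + 0.25² + 0.34² + 0.02² + 0.32² = 0.0049 + 0.0625 + 0.1156 + 0.0004 + 0.1024 = 0.2858
B_I = 1 / 0.2858 = 3.4990
Σp_IVᵢ² = 0.02² + 0.02² + 0.60² + 0.34² + 0.02² = 0.0004 + 0.0004 + 0.3600 + 0.1156 + 0.0004 = 0.4768
B_IV = 1 / 0.4768 = 2.0973
Ranking by B (broadest → narrowest): morphospecies II (3.73) > morphospecies I (3.50) > morphospecies IV (2.10)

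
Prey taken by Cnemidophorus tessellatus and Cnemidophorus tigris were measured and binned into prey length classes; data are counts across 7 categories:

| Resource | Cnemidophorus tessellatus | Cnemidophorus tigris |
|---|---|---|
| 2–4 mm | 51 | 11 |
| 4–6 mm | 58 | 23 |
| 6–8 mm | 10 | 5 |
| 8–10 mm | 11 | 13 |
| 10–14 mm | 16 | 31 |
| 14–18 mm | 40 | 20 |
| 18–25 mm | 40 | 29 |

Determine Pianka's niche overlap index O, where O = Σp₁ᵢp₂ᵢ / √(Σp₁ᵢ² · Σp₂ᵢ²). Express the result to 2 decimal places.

0.84

Proportions for Cnemidophorus tessellatus (n=226): 51/226=0.2257, 58/226=0.2566, 10/226=0.0442, 11/226=0.0487, 16/226=0.0708, 40/226=0.1770, 40/226=0.1770
Proportions for Cnemidophorus tigris (n=132): 11/132=0.0833, 23/132=0.1742, 5/132=0.0379, 13/132=0.0985, 31/132=0.2348, 20/132=0.1515, 29/132=0.2197
Σ p₁ᵢp₂ᵢ = 0.018801 + 0.044700 + 0.001675 + 0.004797 + 0.016624 + 0.026816 + 0.038887 = 0.152300
Σp_1ᵢ² = 0.2257² + 0.2566² + 0.0442² + 0.0487² + 0.0708² + 0.1770² + 0.1770² = 0.050940 + 0.065844 + 0.001954 + 0.002372 + 0.005013 + 0.031329 + 0.031329 = 0.188781
Σp_2ᵢ² = 0.0833² + 0.1742² + 0.0379² + 0.0985² + 0.2348² + 0.1515² + 0.2197² = 0.006939 + 0.030346 + 0.001436 + 0.009702 + 0.055131 + 0.022952 + 0.048268 = 0.174774
O = 0.152300 / √(0.188781 × 0.174774) = 0.152300 / 0.1816425 = 0.8385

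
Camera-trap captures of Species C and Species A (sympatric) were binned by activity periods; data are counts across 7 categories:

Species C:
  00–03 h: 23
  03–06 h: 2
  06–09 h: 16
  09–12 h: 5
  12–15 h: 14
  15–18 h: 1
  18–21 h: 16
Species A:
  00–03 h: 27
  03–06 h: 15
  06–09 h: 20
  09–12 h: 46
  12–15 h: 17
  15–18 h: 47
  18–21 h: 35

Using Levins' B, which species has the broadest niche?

Species A

Proportions for Species C (n=77): 23/77=0.2987, 2/77=0.0260, 16/77=0.2078, 5/77=0.0649, 14/77=0.1818, 1/77=0.0130, 16/77=0.2078
Proportions for Species A (n=207): 27/207=0.1304, 15/207=0.0725, 20/207=0.0966, 46/207=0.2222, 17/207=0.0821, 47/207=0.2271, 35/207=0.1691
Σp_Cᵢ² = 0.2987² + 0.0260² + 0.2078² + 0.0649² + 0.1818² + 0.0130² + 0.2078² = 0.089222 + 0.000676 + 0.043181 + 0.004212 + 0.033051 + 0.000169 + 0.043181 = 0.213692
B_C = 1 / 0.213692 = 4.6796
Σp_Aᵢ² = 0.1304² + 0.0725² + 0.0966² + 0.2222² + 0.0821² + 0.2271² + 0.1691² = 0.017004 + 0.005256 + 0.009332 + 0.049373 + 0.006740 + 0.051574 + 0.028595 = 0.167874
B_A = 1 / 0.167874 = 5.9568
Highest B → broadest niche (most generalist): Species A (B = 5.96).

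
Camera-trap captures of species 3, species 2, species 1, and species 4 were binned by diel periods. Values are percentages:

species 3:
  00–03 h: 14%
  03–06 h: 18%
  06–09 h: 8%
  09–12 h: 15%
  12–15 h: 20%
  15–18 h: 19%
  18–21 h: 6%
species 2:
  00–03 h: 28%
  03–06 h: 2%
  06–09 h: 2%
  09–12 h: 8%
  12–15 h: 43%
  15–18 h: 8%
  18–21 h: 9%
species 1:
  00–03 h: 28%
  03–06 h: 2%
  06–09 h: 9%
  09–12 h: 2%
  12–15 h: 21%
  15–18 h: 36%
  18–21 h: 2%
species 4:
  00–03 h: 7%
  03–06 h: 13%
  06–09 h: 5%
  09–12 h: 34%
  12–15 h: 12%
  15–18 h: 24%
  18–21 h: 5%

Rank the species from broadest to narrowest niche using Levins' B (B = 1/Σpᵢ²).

Convert percentages to proportions (divide by 100).
Σp_3ᵢ² = 0.14² + 0.18² + 0.08² + 0.15² + 0.20² + 0.19² + 0.06² = 0.0196 + 0.0324 + 0.0064 + 0.0225 + 0.0400 + 0.0361 + 0.0036 = 0.1606
B_3 = 1 / 0.1606 = 6.2267
Σp_2ᵢ² = 0.28² + 0.02² + 0.02² + 0.08² + 0.43² + 0.08² + 0.09² = 0.0784 + 0.0004 + 0.0004 + 0.0064 + 0.1849 + 0.0064 + 0.0081 = 0.2850
B_2 = 1 / 0.2850 = 3.5088
Σp_1ᵢ² = 0.28² + 0.02² + 0.09² + 0.02² + 0.21² + 0.36² + 0.02² = 0.0784 + 0.0004 + 0.0081 + 0.0004 + 0.0441 + 0.1296 + 0.0004 = 0.2614
B_1 = 1 / 0.2614 = 3.8256
Σp_4ᵢ² = 0.07² + 0.13² + 0.05² + 0.34² + 0.12² + 0.24² + 0.05² = 0.0049 + 0.0169 + 0.0025 + 0.1156 + 0.0144 + 0.0576 + 0.0025 = 0.2144
B_4 = 1 / 0.2144 = 4.6642
Ranking by B (broadest → narrowest): species 3 (6.23) > species 4 (4.66) > species 1 (3.83) > species 2 (3.51)

species 3 > species 4 > species 1 > species 2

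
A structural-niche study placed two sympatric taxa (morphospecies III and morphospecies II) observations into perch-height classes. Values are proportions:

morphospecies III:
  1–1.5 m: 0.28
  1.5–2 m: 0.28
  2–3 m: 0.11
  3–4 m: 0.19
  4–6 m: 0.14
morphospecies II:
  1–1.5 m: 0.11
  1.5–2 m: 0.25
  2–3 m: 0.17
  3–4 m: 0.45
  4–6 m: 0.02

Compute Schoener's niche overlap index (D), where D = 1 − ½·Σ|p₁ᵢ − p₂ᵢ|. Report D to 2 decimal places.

0.68

Σ|p₁ᵢ − p₂ᵢ| = 0.17 + 0.03 + 0.06 + 0.26 + 0.12 = 0.64
D = 1 − ½ × 0.64 = 1 − 0.320 = 0.6800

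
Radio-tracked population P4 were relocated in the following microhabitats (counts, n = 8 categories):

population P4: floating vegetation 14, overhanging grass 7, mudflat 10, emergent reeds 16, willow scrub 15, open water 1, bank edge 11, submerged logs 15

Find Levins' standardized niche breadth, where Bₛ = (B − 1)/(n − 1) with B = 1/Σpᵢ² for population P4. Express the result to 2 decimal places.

Proportions for population P4 (n=89): 14/89=0.1573, 7/89=0.0787, 10/89=0.1124, 16/89=0.1798, 15/89=0.1685, 1/89=0.0112, 11/89=0.1236, 15/89=0.1685
Σpᵢ² = 0.1573² + 0.0787² + 0.1124² + 0.1798² + 0.1685² + 0.0112² + 0.1236² + 0.1685² = 0.024743 + 0.006194 + 0.012634 + 0.032328 + 0.028392 + 0.000125 + 0.015277 + 0.028392 = 0.148085
B = 1 / 0.148085 = 6.7529
Bₛ = (B − 1)/(n − 1) = (6.7529 − 1)/(8 − 1) = 5.7529/7 = 0.8218

0.82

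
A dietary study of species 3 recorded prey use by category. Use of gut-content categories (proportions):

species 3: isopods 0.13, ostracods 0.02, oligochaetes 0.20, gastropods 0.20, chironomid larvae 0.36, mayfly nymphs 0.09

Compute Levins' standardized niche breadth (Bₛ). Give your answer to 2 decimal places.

Σpᵢ² = 0.13² + 0.02² + 0.20² + 0.20² + 0.36² + 0.09² = 0.0169 + 0.0004 + 0.0400 + 0.0400 + 0.1296 + 0.0081 = 0.2350
B = 1 / 0.2350 = 4.2553
Bₛ = (B − 1)/(n − 1) = (4.2553 − 1)/(6 − 1) = 3.2553/5 = 0.6511

0.65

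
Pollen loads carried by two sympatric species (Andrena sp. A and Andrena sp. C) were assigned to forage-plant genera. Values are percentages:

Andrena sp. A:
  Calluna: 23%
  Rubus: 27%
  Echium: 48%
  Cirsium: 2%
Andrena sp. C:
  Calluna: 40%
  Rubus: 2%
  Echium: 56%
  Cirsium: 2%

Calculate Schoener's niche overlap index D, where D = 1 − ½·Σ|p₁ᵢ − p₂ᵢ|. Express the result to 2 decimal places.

Convert percentages to proportions (divide by 100).
Σ|p₁ᵢ − p₂ᵢ| = 0.17 + 0.25 + 0.08 + 0.00 = 0.50
D = 1 − ½ × 0.50 = 1 − 0.250 = 0.7500

0.75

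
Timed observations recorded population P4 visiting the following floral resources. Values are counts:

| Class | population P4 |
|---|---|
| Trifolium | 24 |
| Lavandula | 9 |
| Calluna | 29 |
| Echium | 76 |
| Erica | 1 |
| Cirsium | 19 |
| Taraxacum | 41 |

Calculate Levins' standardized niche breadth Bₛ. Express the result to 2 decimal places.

0.54

Proportions for population P4 (n=199): 24/199=0.1206, 9/199=0.0452, 29/199=0.1457, 76/199=0.3819, 1/199=0.0050, 19/199=0.0955, 41/199=0.2060
Σpᵢ² = 0.1206² + 0.0452² + 0.1457² + 0.3819² + 0.0050² + 0.0955² + 0.2060² = 0.014544 + 0.002043 + 0.021228 + 0.145848 + 0.000025 + 0.009120 + 0.042436 = 0.235244
B = 1 / 0.235244 = 4.2509
Bₛ = (B − 1)/(n − 1) = (4.2509 − 1)/(7 − 1) = 3.2509/6 = 0.5418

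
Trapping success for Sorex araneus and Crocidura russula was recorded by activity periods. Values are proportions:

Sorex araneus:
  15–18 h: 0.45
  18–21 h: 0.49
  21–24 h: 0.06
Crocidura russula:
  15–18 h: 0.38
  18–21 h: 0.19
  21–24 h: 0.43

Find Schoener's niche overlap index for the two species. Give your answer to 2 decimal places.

Σ|p₁ᵢ − p₂ᵢ| = 0.07 + 0.30 + 0.37 = 0.74
D = 1 − ½ × 0.74 = 1 − 0.370 = 0.6300

0.63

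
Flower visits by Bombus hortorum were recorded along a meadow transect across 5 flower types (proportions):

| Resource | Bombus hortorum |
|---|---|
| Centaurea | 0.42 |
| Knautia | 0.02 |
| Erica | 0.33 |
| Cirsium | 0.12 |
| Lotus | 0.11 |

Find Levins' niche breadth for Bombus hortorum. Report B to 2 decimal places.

Σpᵢ² = 0.42² + 0.02² + 0.33² + 0.12² + 0.11² = 0.1764 + 0.0004 + 0.1089 + 0.0144 + 0.0121 = 0.3122
B = 1 / 0.3122 = 3.2031

3.20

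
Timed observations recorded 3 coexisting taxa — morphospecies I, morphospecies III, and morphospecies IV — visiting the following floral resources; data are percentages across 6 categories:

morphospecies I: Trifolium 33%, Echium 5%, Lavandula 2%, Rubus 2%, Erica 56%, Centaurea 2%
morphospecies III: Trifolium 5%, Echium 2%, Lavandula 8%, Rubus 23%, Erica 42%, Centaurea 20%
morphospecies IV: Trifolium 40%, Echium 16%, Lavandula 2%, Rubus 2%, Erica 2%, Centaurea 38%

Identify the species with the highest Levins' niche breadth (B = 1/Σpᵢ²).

morphospecies III

Convert percentages to proportions (divide by 100).
Σp_Iᵢ² = 0.33² + 0.05² + 0.02² + 0.02² + 0.56² + 0.02² = 0.1089 + 0.0025 + 0.0004 + 0.0004 + 0.3136 + 0.0004 = 0.4262
B_I = 1 / 0.4262 = 2.3463
Σp_IIIᵢ² = 0.05² + 0.02² + 0.08² + 0.23² + 0.42² + 0.20² = 0.0025 + 0.0004 + 0.0064 + 0.0529 + 0.1764 + 0.0400 = 0.2786
B_III = 1 / 0.2786 = 3.5894
Σp_IVᵢ² = 0.40² + 0.16² + 0.02² + 0.02² + 0.02² + 0.38² = 0.1600 + 0.0256 + 0.0004 + 0.0004 + 0.0004 + 0.1444 = 0.3312
B_IV = 1 / 0.3312 = 3.0193
Highest B → broadest niche (most generalist): morphospecies III (B = 3.59).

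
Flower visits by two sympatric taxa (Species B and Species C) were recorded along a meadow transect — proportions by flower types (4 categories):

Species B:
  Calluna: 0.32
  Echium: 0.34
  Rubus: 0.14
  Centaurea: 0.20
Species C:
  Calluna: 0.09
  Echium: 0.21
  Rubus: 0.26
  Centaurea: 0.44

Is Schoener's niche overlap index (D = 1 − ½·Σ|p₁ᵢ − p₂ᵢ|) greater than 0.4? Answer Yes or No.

Σ|p₁ᵢ − p₂ᵢ| = 0.23 + 0.13 + 0.12 + 0.24 = 0.72
D = 1 − ½ × 0.72 = 1 − 0.360 = 0.6400
D = 0.6400 > 0.4 → Yes.

Yes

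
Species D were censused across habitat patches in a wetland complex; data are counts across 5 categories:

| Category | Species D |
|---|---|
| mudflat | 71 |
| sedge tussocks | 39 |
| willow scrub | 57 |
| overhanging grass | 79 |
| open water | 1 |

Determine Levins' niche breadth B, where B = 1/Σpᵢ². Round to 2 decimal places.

3.80

Proportions for Species D (n=247): 71/247=0.2874, 39/247=0.1579, 57/247=0.2308, 79/247=0.3198, 1/247=0.0040
Σpᵢ² = 0.2874² + 0.1579² + 0.2308² + 0.3198² + 0.0040² = 0.082599 + 0.024932 + 0.053269 + 0.102272 + 0.000016 = 0.263088
B = 1 / 0.263088 = 3.8010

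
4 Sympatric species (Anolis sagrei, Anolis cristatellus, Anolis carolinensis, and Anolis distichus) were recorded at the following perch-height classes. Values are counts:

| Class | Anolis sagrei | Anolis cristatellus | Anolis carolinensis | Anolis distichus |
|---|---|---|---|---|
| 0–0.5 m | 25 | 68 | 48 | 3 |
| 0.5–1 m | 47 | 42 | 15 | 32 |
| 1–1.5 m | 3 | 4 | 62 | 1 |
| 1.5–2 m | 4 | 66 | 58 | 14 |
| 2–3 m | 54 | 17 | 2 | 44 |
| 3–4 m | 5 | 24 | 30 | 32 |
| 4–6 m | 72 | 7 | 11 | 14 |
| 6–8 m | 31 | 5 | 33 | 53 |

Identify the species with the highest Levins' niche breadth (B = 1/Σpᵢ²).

Proportions for Anolis sagrei (n=241): 25/241=0.1037, 47/241=0.1950, 3/241=0.0124, 4/241=0.0166, 54/241=0.2241, 5/241=0.0207, 72/241=0.2988, 31/241=0.1286
Proportions for Anolis cristatellus (n=233): 68/233=0.2918, 42/233=0.1803, 4/233=0.0172, 66/233=0.2833, 17/233=0.0730, 24/233=0.1030, 7/233=0.0300, 5/233=0.0215
Proportions for Anolis carolinensis (n=259): 48/259=0.1853, 15/259=0.0579, 62/259=0.2394, 58/259=0.2239, 2/259=0.0077, 30/259=0.1158, 11/259=0.0425, 33/259=0.1274
Proportions for Anolis distichus (n=193): 3/193=0.0155, 32/193=0.1658, 1/193=0.0052, 14/193=0.0725, 44/193=0.2280, 32/193=0.1658, 14/193=0.0725, 53/193=0.2746
Σp_sagrᵢ² = 0.1037² + 0.1950² + 0.0124² + 0.0166² + 0.2241² + 0.0207² + 0.2988² + 0.1286² = 0.010754 + 0.038025 + 0.000154 + 0.000276 + 0.050221 + 0.000428 + 0.089281 + 0.016538 = 0.205677
B_sagr = 1 / 0.205677 = 4.8620
Σp_crisᵢ² = 0.2918² + 0.1803² + 0.0172² + 0.2833² + 0.0730² + 0.1030² + 0.0300² + 0.0215² = 0.085147 + 0.032508 + 0.000296 + 0.080259 + 0.005329 + 0.010609 + 0.000900 + 0.000462 = 0.215510
B_cris = 1 / 0.215510 = 4.6402
Σp_caroᵢ² = 0.1853² + 0.0579² + 0.2394² + 0.2239² + 0.0077² + 0.1158² + 0.0425² + 0.1274² = 0.034336 + 0.003352 + 0.057312 + 0.050131 + 0.000059 + 0.013410 + 0.001806 + 0.016231 = 0.176637
B_caro = 1 / 0.176637 = 5.6613
Σp_distᵢ² = 0.0155² + 0.1658² + 0.0052² + 0.0725² + 0.2280² + 0.1658² + 0.0725² + 0.2746² = 0.000240 + 0.027490 + 0.000027 + 0.005256 + 0.051984 + 0.027490 + 0.005256 + 0.075405 = 0.193148
B_dist = 1 / 0.193148 = 5.1774
Highest B → broadest niche (most generalist): Anolis carolinensis (B = 5.66).

Anolis carolinensis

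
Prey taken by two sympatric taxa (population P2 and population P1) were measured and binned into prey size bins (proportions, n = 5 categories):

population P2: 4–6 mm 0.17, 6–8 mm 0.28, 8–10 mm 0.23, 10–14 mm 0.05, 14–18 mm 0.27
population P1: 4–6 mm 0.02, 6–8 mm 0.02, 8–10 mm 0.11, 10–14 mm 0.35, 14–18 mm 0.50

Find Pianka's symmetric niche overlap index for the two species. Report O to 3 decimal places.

0.620

Σ p₁ᵢp₂ᵢ = 0.0034 + 0.0056 + 0.0253 + 0.0175 + 0.1350 = 0.1868
Σp_1ᵢ² = 0.17² + 0.28² + 0.23² + 0.05² + 0.27² = 0.0289 + 0.0784 + 0.0529 + 0.0025 + 0.0729 = 0.2356
Σp_2ᵢ² = 0.02² + 0.02² + 0.11² + 0.35² + 0.50² = 0.0004 + 0.0004 + 0.0121 + 0.1225 + 0.2500 = 0.3854
O = 0.1868 / √(0.2356 × 0.3854) = 0.1868 / 0.301331 = 0.61992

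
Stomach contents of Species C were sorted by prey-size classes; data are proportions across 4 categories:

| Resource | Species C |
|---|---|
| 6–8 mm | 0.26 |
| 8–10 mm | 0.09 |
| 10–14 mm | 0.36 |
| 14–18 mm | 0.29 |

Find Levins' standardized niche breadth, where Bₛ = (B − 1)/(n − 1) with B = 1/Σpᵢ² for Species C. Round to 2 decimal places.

Σpᵢ² = 0.26² + 0.09² + 0.36² + 0.29² = 0.0676 + 0.0081 + 0.1296 + 0.0841 = 0.2894
B = 1 / 0.2894 = 3.4554
Bₛ = (B − 1)/(n − 1) = (3.4554 − 1)/(4 − 1) = 2.4554/3 = 0.8185

0.82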